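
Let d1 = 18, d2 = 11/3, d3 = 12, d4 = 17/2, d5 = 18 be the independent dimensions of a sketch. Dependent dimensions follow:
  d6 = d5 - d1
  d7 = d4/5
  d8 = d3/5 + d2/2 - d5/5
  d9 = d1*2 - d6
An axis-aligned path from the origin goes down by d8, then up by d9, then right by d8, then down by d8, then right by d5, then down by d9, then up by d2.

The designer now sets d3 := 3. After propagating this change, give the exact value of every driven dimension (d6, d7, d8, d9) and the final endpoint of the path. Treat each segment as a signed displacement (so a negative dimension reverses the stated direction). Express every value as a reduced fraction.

d6 = 0
d7 = 17/10
d8 = -7/6
d9 = 36
endpoint = (101/6, 6)

Apply edit: d3 := 3
  d6 = d5 - d1 = 0
  d7 = d4/5 = 17/10
  d8 = d3/5 + d2/2 - d5/5 = -7/6
  d9 = d1*2 - d6 = 36
Walk from origin (0, 0):
  seg 1: down by d8 = -7/6 → (0, 7/6)
  seg 2: up by d9 = 36 → (0, 223/6)
  seg 3: right by d8 = -7/6 → (-7/6, 223/6)
  seg 4: down by d8 = -7/6 → (-7/6, 115/3)
  seg 5: right by d5 = 18 → (101/6, 115/3)
  seg 6: down by d9 = 36 → (101/6, 7/3)
  seg 7: up by d2 = 11/3 → (101/6, 6)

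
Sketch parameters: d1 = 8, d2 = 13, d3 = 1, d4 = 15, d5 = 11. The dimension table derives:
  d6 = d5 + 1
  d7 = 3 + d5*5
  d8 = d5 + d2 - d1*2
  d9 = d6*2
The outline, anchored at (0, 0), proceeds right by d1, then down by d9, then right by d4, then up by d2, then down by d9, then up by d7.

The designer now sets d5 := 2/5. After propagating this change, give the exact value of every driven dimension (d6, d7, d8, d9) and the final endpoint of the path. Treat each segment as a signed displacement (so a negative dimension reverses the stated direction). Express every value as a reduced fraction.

Apply edit: d5 := 2/5
  d6 = d5 + 1 = 7/5
  d7 = 3 + d5*5 = 5
  d8 = d5 + d2 - d1*2 = -13/5
  d9 = d6*2 = 14/5
Walk from origin (0, 0):
  seg 1: right by d1 = 8 → (8, 0)
  seg 2: down by d9 = 14/5 → (8, -14/5)
  seg 3: right by d4 = 15 → (23, -14/5)
  seg 4: up by d2 = 13 → (23, 51/5)
  seg 5: down by d9 = 14/5 → (23, 37/5)
  seg 6: up by d7 = 5 → (23, 62/5)

d6 = 7/5
d7 = 5
d8 = -13/5
d9 = 14/5
endpoint = (23, 62/5)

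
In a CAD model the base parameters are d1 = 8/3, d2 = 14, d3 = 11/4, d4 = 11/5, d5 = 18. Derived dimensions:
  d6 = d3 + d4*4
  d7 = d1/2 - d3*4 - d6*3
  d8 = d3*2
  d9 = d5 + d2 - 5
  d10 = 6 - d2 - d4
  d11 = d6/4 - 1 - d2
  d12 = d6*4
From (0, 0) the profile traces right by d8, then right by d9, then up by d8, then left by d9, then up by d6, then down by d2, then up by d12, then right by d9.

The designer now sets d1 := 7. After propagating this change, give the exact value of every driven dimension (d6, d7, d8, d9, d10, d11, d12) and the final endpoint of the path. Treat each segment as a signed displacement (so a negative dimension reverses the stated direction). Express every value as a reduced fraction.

d6 = 231/20
d7 = -843/20
d8 = 11/2
d9 = 27
d10 = -51/5
d11 = -969/80
d12 = 231/5
endpoint = (65/2, 197/4)

Apply edit: d1 := 7
  d6 = d3 + d4*4 = 231/20
  d7 = d1/2 - d3*4 - d6*3 = -843/20
  d8 = d3*2 = 11/2
  d9 = d5 + d2 - 5 = 27
  d10 = 6 - d2 - d4 = -51/5
  d11 = d6/4 - 1 - d2 = -969/80
  d12 = d6*4 = 231/5
Walk from origin (0, 0):
  seg 1: right by d8 = 11/2 → (11/2, 0)
  seg 2: right by d9 = 27 → (65/2, 0)
  seg 3: up by d8 = 11/2 → (65/2, 11/2)
  seg 4: left by d9 = 27 → (11/2, 11/2)
  seg 5: up by d6 = 231/20 → (11/2, 341/20)
  seg 6: down by d2 = 14 → (11/2, 61/20)
  seg 7: up by d12 = 231/5 → (11/2, 197/4)
  seg 8: right by d9 = 27 → (65/2, 197/4)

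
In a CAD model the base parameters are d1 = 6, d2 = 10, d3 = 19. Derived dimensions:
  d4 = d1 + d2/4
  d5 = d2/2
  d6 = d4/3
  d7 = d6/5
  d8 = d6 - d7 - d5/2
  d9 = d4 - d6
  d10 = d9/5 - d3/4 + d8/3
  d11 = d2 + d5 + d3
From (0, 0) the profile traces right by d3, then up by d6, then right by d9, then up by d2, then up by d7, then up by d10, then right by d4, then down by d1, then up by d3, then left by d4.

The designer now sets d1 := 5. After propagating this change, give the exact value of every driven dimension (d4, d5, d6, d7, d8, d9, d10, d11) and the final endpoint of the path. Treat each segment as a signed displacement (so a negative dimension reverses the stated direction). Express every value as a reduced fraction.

Apply edit: d1 := 5
  d4 = d1 + d2/4 = 15/2
  d5 = d2/2 = 5
  d6 = d4/3 = 5/2
  d7 = d6/5 = 1/2
  d8 = d6 - d7 - d5/2 = -1/2
  d9 = d4 - d6 = 5
  d10 = d9/5 - d3/4 + d8/3 = -47/12
  d11 = d2 + d5 + d3 = 34
Walk from origin (0, 0):
  seg 1: right by d3 = 19 → (19, 0)
  seg 2: up by d6 = 5/2 → (19, 5/2)
  seg 3: right by d9 = 5 → (24, 5/2)
  seg 4: up by d2 = 10 → (24, 25/2)
  seg 5: up by d7 = 1/2 → (24, 13)
  seg 6: up by d10 = -47/12 → (24, 109/12)
  seg 7: right by d4 = 15/2 → (63/2, 109/12)
  seg 8: down by d1 = 5 → (63/2, 49/12)
  seg 9: up by d3 = 19 → (63/2, 277/12)
  seg 10: left by d4 = 15/2 → (24, 277/12)

d4 = 15/2
d5 = 5
d6 = 5/2
d7 = 1/2
d8 = -1/2
d9 = 5
d10 = -47/12
d11 = 34
endpoint = (24, 277/12)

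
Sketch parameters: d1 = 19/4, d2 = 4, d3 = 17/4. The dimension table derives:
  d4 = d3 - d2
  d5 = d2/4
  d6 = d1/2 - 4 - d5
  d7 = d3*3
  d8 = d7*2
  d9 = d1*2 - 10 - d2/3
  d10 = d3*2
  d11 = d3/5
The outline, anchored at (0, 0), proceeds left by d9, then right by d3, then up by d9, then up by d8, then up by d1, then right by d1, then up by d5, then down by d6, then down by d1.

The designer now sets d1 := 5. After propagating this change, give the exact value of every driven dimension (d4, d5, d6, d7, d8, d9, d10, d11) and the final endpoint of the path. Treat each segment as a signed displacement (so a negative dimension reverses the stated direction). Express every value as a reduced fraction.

d4 = 1/4
d5 = 1
d6 = -5/2
d7 = 51/4
d8 = 51/2
d9 = -4/3
d10 = 17/2
d11 = 17/20
endpoint = (127/12, 83/3)

Apply edit: d1 := 5
  d4 = d3 - d2 = 1/4
  d5 = d2/4 = 1
  d6 = d1/2 - 4 - d5 = -5/2
  d7 = d3*3 = 51/4
  d8 = d7*2 = 51/2
  d9 = d1*2 - 10 - d2/3 = -4/3
  d10 = d3*2 = 17/2
  d11 = d3/5 = 17/20
Walk from origin (0, 0):
  seg 1: left by d9 = -4/3 → (4/3, 0)
  seg 2: right by d3 = 17/4 → (67/12, 0)
  seg 3: up by d9 = -4/3 → (67/12, -4/3)
  seg 4: up by d8 = 51/2 → (67/12, 145/6)
  seg 5: up by d1 = 5 → (67/12, 175/6)
  seg 6: right by d1 = 5 → (127/12, 175/6)
  seg 7: up by d5 = 1 → (127/12, 181/6)
  seg 8: down by d6 = -5/2 → (127/12, 98/3)
  seg 9: down by d1 = 5 → (127/12, 83/3)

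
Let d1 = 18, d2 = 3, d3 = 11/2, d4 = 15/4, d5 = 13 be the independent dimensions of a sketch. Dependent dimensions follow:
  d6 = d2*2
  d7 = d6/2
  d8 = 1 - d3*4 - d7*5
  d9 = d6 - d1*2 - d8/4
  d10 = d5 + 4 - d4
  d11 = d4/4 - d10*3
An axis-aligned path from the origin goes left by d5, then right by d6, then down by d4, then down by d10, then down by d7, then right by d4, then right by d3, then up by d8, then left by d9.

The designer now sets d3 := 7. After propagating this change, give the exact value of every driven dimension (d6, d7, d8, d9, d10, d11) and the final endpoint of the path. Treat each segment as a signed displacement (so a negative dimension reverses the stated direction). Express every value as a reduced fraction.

d6 = 6
d7 = 3
d8 = -42
d9 = -39/2
d10 = 53/4
d11 = -621/16
endpoint = (93/4, -62)

Apply edit: d3 := 7
  d6 = d2*2 = 6
  d7 = d6/2 = 3
  d8 = 1 - d3*4 - d7*5 = -42
  d9 = d6 - d1*2 - d8/4 = -39/2
  d10 = d5 + 4 - d4 = 53/4
  d11 = d4/4 - d10*3 = -621/16
Walk from origin (0, 0):
  seg 1: left by d5 = 13 → (-13, 0)
  seg 2: right by d6 = 6 → (-7, 0)
  seg 3: down by d4 = 15/4 → (-7, -15/4)
  seg 4: down by d10 = 53/4 → (-7, -17)
  seg 5: down by d7 = 3 → (-7, -20)
  seg 6: right by d4 = 15/4 → (-13/4, -20)
  seg 7: right by d3 = 7 → (15/4, -20)
  seg 8: up by d8 = -42 → (15/4, -62)
  seg 9: left by d9 = -39/2 → (93/4, -62)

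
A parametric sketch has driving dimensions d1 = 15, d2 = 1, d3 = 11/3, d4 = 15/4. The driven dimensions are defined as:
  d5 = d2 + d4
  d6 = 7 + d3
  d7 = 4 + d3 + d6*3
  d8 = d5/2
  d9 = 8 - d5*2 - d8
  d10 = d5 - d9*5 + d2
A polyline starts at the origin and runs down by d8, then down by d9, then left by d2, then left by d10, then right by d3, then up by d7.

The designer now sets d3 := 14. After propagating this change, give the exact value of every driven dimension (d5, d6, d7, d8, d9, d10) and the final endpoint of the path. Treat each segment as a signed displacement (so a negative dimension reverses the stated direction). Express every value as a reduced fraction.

d5 = 19/4
d6 = 21
d7 = 81
d8 = 19/8
d9 = -31/8
d10 = 201/8
endpoint = (-97/8, 165/2)

Apply edit: d3 := 14
  d5 = d2 + d4 = 19/4
  d6 = 7 + d3 = 21
  d7 = 4 + d3 + d6*3 = 81
  d8 = d5/2 = 19/8
  d9 = 8 - d5*2 - d8 = -31/8
  d10 = d5 - d9*5 + d2 = 201/8
Walk from origin (0, 0):
  seg 1: down by d8 = 19/8 → (0, -19/8)
  seg 2: down by d9 = -31/8 → (0, 3/2)
  seg 3: left by d2 = 1 → (-1, 3/2)
  seg 4: left by d10 = 201/8 → (-209/8, 3/2)
  seg 5: right by d3 = 14 → (-97/8, 3/2)
  seg 6: up by d7 = 81 → (-97/8, 165/2)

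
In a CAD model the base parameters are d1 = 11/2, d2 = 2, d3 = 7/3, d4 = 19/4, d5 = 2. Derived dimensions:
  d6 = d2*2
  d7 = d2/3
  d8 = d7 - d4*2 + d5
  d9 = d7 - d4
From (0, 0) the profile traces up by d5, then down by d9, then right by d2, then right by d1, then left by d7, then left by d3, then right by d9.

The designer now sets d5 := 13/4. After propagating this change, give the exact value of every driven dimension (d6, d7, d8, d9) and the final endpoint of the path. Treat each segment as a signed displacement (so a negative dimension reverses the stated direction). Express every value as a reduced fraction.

Apply edit: d5 := 13/4
  d6 = d2*2 = 4
  d7 = d2/3 = 2/3
  d8 = d7 - d4*2 + d5 = -67/12
  d9 = d7 - d4 = -49/12
Walk from origin (0, 0):
  seg 1: up by d5 = 13/4 → (0, 13/4)
  seg 2: down by d9 = -49/12 → (0, 22/3)
  seg 3: right by d2 = 2 → (2, 22/3)
  seg 4: right by d1 = 11/2 → (15/2, 22/3)
  seg 5: left by d7 = 2/3 → (41/6, 22/3)
  seg 6: left by d3 = 7/3 → (9/2, 22/3)
  seg 7: right by d9 = -49/12 → (5/12, 22/3)

d6 = 4
d7 = 2/3
d8 = -67/12
d9 = -49/12
endpoint = (5/12, 22/3)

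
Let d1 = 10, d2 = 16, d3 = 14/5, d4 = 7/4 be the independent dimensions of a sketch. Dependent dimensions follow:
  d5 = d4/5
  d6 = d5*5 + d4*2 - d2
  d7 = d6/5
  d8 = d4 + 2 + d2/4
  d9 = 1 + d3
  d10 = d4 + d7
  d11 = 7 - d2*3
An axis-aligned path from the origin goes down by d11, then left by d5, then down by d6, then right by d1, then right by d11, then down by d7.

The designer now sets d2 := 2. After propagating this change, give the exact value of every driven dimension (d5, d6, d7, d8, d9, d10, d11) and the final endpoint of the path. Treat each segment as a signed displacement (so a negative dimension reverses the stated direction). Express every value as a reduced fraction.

d5 = 7/20
d6 = 13/4
d7 = 13/20
d8 = 17/4
d9 = 19/5
d10 = 12/5
d11 = 1
endpoint = (213/20, -49/10)

Apply edit: d2 := 2
  d5 = d4/5 = 7/20
  d6 = d5*5 + d4*2 - d2 = 13/4
  d7 = d6/5 = 13/20
  d8 = d4 + 2 + d2/4 = 17/4
  d9 = 1 + d3 = 19/5
  d10 = d4 + d7 = 12/5
  d11 = 7 - d2*3 = 1
Walk from origin (0, 0):
  seg 1: down by d11 = 1 → (0, -1)
  seg 2: left by d5 = 7/20 → (-7/20, -1)
  seg 3: down by d6 = 13/4 → (-7/20, -17/4)
  seg 4: right by d1 = 10 → (193/20, -17/4)
  seg 5: right by d11 = 1 → (213/20, -17/4)
  seg 6: down by d7 = 13/20 → (213/20, -49/10)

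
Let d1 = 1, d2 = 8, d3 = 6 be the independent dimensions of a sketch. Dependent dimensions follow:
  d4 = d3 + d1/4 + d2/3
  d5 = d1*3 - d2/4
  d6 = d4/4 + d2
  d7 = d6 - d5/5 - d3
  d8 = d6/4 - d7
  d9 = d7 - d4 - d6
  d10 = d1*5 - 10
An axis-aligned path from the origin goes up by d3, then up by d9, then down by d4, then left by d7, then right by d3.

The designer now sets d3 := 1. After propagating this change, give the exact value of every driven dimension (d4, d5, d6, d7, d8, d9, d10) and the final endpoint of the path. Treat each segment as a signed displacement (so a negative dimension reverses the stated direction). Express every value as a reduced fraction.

d4 = 47/12
d5 = 1
d6 = 431/48
d7 = 1867/240
d8 = -1771/320
d9 = -307/60
d10 = -5
endpoint = (-1627/240, -241/30)

Apply edit: d3 := 1
  d4 = d3 + d1/4 + d2/3 = 47/12
  d5 = d1*3 - d2/4 = 1
  d6 = d4/4 + d2 = 431/48
  d7 = d6 - d5/5 - d3 = 1867/240
  d8 = d6/4 - d7 = -1771/320
  d9 = d7 - d4 - d6 = -307/60
  d10 = d1*5 - 10 = -5
Walk from origin (0, 0):
  seg 1: up by d3 = 1 → (0, 1)
  seg 2: up by d9 = -307/60 → (0, -247/60)
  seg 3: down by d4 = 47/12 → (0, -241/30)
  seg 4: left by d7 = 1867/240 → (-1867/240, -241/30)
  seg 5: right by d3 = 1 → (-1627/240, -241/30)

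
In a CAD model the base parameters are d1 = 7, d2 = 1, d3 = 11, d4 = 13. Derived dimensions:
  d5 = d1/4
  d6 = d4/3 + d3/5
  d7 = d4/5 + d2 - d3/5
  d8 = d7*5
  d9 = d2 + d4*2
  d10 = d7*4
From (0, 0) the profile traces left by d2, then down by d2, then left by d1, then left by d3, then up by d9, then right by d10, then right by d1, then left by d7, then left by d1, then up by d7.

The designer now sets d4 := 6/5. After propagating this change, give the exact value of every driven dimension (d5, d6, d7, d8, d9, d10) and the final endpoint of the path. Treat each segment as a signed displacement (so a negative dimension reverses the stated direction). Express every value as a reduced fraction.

Apply edit: d4 := 6/5
  d5 = d1/4 = 7/4
  d6 = d4/3 + d3/5 = 13/5
  d7 = d4/5 + d2 - d3/5 = -24/25
  d8 = d7*5 = -24/5
  d9 = d2 + d4*2 = 17/5
  d10 = d7*4 = -96/25
Walk from origin (0, 0):
  seg 1: left by d2 = 1 → (-1, 0)
  seg 2: down by d2 = 1 → (-1, -1)
  seg 3: left by d1 = 7 → (-8, -1)
  seg 4: left by d3 = 11 → (-19, -1)
  seg 5: up by d9 = 17/5 → (-19, 12/5)
  seg 6: right by d10 = -96/25 → (-571/25, 12/5)
  seg 7: right by d1 = 7 → (-396/25, 12/5)
  seg 8: left by d7 = -24/25 → (-372/25, 12/5)
  seg 9: left by d1 = 7 → (-547/25, 12/5)
  seg 10: up by d7 = -24/25 → (-547/25, 36/25)

d5 = 7/4
d6 = 13/5
d7 = -24/25
d8 = -24/5
d9 = 17/5
d10 = -96/25
endpoint = (-547/25, 36/25)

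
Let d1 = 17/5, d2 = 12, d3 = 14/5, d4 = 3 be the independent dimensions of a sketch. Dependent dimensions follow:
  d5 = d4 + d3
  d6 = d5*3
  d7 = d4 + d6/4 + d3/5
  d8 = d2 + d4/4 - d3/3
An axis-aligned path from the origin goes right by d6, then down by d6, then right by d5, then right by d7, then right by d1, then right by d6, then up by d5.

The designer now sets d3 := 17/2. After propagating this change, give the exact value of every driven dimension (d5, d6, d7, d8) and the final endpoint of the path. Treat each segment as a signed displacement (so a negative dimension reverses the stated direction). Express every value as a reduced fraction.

d5 = 23/2
d6 = 69/2
d7 = 533/40
d8 = 119/12
endpoint = (3889/40, -23)

Apply edit: d3 := 17/2
  d5 = d4 + d3 = 23/2
  d6 = d5*3 = 69/2
  d7 = d4 + d6/4 + d3/5 = 533/40
  d8 = d2 + d4/4 - d3/3 = 119/12
Walk from origin (0, 0):
  seg 1: right by d6 = 69/2 → (69/2, 0)
  seg 2: down by d6 = 69/2 → (69/2, -69/2)
  seg 3: right by d5 = 23/2 → (46, -69/2)
  seg 4: right by d7 = 533/40 → (2373/40, -69/2)
  seg 5: right by d1 = 17/5 → (2509/40, -69/2)
  seg 6: right by d6 = 69/2 → (3889/40, -69/2)
  seg 7: up by d5 = 23/2 → (3889/40, -23)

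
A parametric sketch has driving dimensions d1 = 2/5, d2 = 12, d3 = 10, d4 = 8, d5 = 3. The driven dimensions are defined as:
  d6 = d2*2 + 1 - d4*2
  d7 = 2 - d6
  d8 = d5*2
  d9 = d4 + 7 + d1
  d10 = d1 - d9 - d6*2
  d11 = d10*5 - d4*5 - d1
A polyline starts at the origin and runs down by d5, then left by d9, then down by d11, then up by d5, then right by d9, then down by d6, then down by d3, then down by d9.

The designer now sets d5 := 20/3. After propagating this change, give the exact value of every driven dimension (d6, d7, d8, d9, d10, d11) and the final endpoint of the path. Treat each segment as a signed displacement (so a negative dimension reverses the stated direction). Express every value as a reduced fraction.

d6 = 9
d7 = -7
d8 = 40/3
d9 = 77/5
d10 = -33
d11 = -1027/5
endpoint = (0, 171)

Apply edit: d5 := 20/3
  d6 = d2*2 + 1 - d4*2 = 9
  d7 = 2 - d6 = -7
  d8 = d5*2 = 40/3
  d9 = d4 + 7 + d1 = 77/5
  d10 = d1 - d9 - d6*2 = -33
  d11 = d10*5 - d4*5 - d1 = -1027/5
Walk from origin (0, 0):
  seg 1: down by d5 = 20/3 → (0, -20/3)
  seg 2: left by d9 = 77/5 → (-77/5, -20/3)
  seg 3: down by d11 = -1027/5 → (-77/5, 2981/15)
  seg 4: up by d5 = 20/3 → (-77/5, 1027/5)
  seg 5: right by d9 = 77/5 → (0, 1027/5)
  seg 6: down by d6 = 9 → (0, 982/5)
  seg 7: down by d3 = 10 → (0, 932/5)
  seg 8: down by d9 = 77/5 → (0, 171)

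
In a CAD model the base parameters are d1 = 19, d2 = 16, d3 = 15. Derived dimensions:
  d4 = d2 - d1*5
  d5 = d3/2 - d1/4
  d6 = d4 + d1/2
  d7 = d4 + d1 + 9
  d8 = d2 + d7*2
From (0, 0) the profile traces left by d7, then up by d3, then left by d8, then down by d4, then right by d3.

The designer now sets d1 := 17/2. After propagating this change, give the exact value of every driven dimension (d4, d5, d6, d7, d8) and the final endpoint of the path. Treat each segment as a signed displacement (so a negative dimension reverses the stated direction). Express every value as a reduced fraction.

d4 = -53/2
d5 = 43/8
d6 = -89/4
d7 = -9
d8 = -2
endpoint = (26, 83/2)

Apply edit: d1 := 17/2
  d4 = d2 - d1*5 = -53/2
  d5 = d3/2 - d1/4 = 43/8
  d6 = d4 + d1/2 = -89/4
  d7 = d4 + d1 + 9 = -9
  d8 = d2 + d7*2 = -2
Walk from origin (0, 0):
  seg 1: left by d7 = -9 → (9, 0)
  seg 2: up by d3 = 15 → (9, 15)
  seg 3: left by d8 = -2 → (11, 15)
  seg 4: down by d4 = -53/2 → (11, 83/2)
  seg 5: right by d3 = 15 → (26, 83/2)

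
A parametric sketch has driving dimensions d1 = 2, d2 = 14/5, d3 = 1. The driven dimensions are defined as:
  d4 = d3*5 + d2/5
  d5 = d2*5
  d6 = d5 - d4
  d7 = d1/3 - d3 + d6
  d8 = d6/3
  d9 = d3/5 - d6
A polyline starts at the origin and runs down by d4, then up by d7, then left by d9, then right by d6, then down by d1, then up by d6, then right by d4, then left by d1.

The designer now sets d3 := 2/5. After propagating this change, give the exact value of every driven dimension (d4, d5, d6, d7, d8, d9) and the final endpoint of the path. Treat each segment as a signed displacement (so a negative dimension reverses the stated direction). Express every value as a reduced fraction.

Apply edit: d3 := 2/5
  d4 = d3*5 + d2/5 = 64/25
  d5 = d2*5 = 14
  d6 = d5 - d4 = 286/25
  d7 = d1/3 - d3 + d6 = 878/75
  d8 = d6/3 = 286/75
  d9 = d3/5 - d6 = -284/25
Walk from origin (0, 0):
  seg 1: down by d4 = 64/25 → (0, -64/25)
  seg 2: up by d7 = 878/75 → (0, 686/75)
  seg 3: left by d9 = -284/25 → (284/25, 686/75)
  seg 4: right by d6 = 286/25 → (114/5, 686/75)
  seg 5: down by d1 = 2 → (114/5, 536/75)
  seg 6: up by d6 = 286/25 → (114/5, 1394/75)
  seg 7: right by d4 = 64/25 → (634/25, 1394/75)
  seg 8: left by d1 = 2 → (584/25, 1394/75)

d4 = 64/25
d5 = 14
d6 = 286/25
d7 = 878/75
d8 = 286/75
d9 = -284/25
endpoint = (584/25, 1394/75)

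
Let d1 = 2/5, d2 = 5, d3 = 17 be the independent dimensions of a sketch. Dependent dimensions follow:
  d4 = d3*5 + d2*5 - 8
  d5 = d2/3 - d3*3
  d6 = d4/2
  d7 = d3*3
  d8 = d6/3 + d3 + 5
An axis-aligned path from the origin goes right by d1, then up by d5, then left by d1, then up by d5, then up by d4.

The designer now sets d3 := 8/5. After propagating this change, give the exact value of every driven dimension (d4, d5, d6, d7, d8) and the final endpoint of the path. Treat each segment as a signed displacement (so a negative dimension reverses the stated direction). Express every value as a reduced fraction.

d4 = 25
d5 = -47/15
d6 = 25/2
d7 = 24/5
d8 = 323/30
endpoint = (0, 281/15)

Apply edit: d3 := 8/5
  d4 = d3*5 + d2*5 - 8 = 25
  d5 = d2/3 - d3*3 = -47/15
  d6 = d4/2 = 25/2
  d7 = d3*3 = 24/5
  d8 = d6/3 + d3 + 5 = 323/30
Walk from origin (0, 0):
  seg 1: right by d1 = 2/5 → (2/5, 0)
  seg 2: up by d5 = -47/15 → (2/5, -47/15)
  seg 3: left by d1 = 2/5 → (0, -47/15)
  seg 4: up by d5 = -47/15 → (0, -94/15)
  seg 5: up by d4 = 25 → (0, 281/15)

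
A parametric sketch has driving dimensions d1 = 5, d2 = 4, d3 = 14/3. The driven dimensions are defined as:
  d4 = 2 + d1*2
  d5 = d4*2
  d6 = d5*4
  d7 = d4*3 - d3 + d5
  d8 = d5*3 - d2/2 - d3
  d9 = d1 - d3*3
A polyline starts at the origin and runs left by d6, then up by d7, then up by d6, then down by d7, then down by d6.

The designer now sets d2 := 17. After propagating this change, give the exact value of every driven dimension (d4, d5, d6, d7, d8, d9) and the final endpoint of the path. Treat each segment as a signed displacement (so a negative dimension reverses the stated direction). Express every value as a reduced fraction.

Apply edit: d2 := 17
  d4 = 2 + d1*2 = 12
  d5 = d4*2 = 24
  d6 = d5*4 = 96
  d7 = d4*3 - d3 + d5 = 166/3
  d8 = d5*3 - d2/2 - d3 = 353/6
  d9 = d1 - d3*3 = -9
Walk from origin (0, 0):
  seg 1: left by d6 = 96 → (-96, 0)
  seg 2: up by d7 = 166/3 → (-96, 166/3)
  seg 3: up by d6 = 96 → (-96, 454/3)
  seg 4: down by d7 = 166/3 → (-96, 96)
  seg 5: down by d6 = 96 → (-96, 0)

d4 = 12
d5 = 24
d6 = 96
d7 = 166/3
d8 = 353/6
d9 = -9
endpoint = (-96, 0)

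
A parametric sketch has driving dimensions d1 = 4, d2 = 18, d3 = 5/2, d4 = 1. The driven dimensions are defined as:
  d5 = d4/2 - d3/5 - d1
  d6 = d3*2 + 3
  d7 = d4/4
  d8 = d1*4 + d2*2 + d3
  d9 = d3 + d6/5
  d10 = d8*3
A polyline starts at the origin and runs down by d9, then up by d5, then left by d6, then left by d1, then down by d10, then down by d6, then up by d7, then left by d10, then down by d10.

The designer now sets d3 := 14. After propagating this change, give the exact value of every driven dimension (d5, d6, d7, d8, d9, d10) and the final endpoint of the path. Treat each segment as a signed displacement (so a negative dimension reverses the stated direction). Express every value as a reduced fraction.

d5 = -63/10
d6 = 31
d7 = 1/4
d8 = 66
d9 = 101/5
d10 = 198
endpoint = (-233, -1813/4)

Apply edit: d3 := 14
  d5 = d4/2 - d3/5 - d1 = -63/10
  d6 = d3*2 + 3 = 31
  d7 = d4/4 = 1/4
  d8 = d1*4 + d2*2 + d3 = 66
  d9 = d3 + d6/5 = 101/5
  d10 = d8*3 = 198
Walk from origin (0, 0):
  seg 1: down by d9 = 101/5 → (0, -101/5)
  seg 2: up by d5 = -63/10 → (0, -53/2)
  seg 3: left by d6 = 31 → (-31, -53/2)
  seg 4: left by d1 = 4 → (-35, -53/2)
  seg 5: down by d10 = 198 → (-35, -449/2)
  seg 6: down by d6 = 31 → (-35, -511/2)
  seg 7: up by d7 = 1/4 → (-35, -1021/4)
  seg 8: left by d10 = 198 → (-233, -1021/4)
  seg 9: down by d10 = 198 → (-233, -1813/4)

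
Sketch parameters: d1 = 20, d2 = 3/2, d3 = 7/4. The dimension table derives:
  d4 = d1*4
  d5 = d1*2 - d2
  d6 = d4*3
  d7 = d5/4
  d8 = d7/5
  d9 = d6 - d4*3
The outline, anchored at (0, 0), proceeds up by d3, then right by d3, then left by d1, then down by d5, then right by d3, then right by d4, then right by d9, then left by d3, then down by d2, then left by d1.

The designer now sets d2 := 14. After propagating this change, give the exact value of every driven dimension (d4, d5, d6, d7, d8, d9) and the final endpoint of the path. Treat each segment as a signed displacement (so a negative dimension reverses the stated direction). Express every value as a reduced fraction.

Apply edit: d2 := 14
  d4 = d1*4 = 80
  d5 = d1*2 - d2 = 26
  d6 = d4*3 = 240
  d7 = d5/4 = 13/2
  d8 = d7/5 = 13/10
  d9 = d6 - d4*3 = 0
Walk from origin (0, 0):
  seg 1: up by d3 = 7/4 → (0, 7/4)
  seg 2: right by d3 = 7/4 → (7/4, 7/4)
  seg 3: left by d1 = 20 → (-73/4, 7/4)
  seg 4: down by d5 = 26 → (-73/4, -97/4)
  seg 5: right by d3 = 7/4 → (-33/2, -97/4)
  seg 6: right by d4 = 80 → (127/2, -97/4)
  seg 7: right by d9 = 0 → (127/2, -97/4)
  seg 8: left by d3 = 7/4 → (247/4, -97/4)
  seg 9: down by d2 = 14 → (247/4, -153/4)
  seg 10: left by d1 = 20 → (167/4, -153/4)

d4 = 80
d5 = 26
d6 = 240
d7 = 13/2
d8 = 13/10
d9 = 0
endpoint = (167/4, -153/4)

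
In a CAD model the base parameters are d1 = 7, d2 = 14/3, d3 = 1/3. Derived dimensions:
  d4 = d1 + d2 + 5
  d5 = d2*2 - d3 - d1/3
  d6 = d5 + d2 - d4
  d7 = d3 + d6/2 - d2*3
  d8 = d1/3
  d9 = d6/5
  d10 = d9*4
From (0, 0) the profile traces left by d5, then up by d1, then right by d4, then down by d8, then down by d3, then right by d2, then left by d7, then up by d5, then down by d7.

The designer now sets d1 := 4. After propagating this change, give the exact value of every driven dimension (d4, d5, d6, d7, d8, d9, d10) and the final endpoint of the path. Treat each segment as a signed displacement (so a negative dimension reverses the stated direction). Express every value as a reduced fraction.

d4 = 41/3
d5 = 23/3
d6 = -4/3
d7 = -43/3
d8 = 4/3
d9 = -4/15
d10 = -16/15
endpoint = (25, 73/3)

Apply edit: d1 := 4
  d4 = d1 + d2 + 5 = 41/3
  d5 = d2*2 - d3 - d1/3 = 23/3
  d6 = d5 + d2 - d4 = -4/3
  d7 = d3 + d6/2 - d2*3 = -43/3
  d8 = d1/3 = 4/3
  d9 = d6/5 = -4/15
  d10 = d9*4 = -16/15
Walk from origin (0, 0):
  seg 1: left by d5 = 23/3 → (-23/3, 0)
  seg 2: up by d1 = 4 → (-23/3, 4)
  seg 3: right by d4 = 41/3 → (6, 4)
  seg 4: down by d8 = 4/3 → (6, 8/3)
  seg 5: down by d3 = 1/3 → (6, 7/3)
  seg 6: right by d2 = 14/3 → (32/3, 7/3)
  seg 7: left by d7 = -43/3 → (25, 7/3)
  seg 8: up by d5 = 23/3 → (25, 10)
  seg 9: down by d7 = -43/3 → (25, 73/3)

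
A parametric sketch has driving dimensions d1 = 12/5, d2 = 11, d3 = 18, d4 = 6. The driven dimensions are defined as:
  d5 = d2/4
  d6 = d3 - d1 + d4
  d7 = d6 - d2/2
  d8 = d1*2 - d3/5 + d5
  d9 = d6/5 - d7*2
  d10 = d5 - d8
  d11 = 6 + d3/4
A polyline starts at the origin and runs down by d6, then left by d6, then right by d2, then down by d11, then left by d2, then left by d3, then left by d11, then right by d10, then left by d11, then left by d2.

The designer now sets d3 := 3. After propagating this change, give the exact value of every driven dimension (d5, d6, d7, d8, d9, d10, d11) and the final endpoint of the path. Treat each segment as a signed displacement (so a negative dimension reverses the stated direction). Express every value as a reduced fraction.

d5 = 11/4
d6 = 33/5
d7 = 11/10
d8 = 139/20
d9 = -22/25
d10 = -21/5
d11 = 27/4
endpoint = (-383/10, -267/20)

Apply edit: d3 := 3
  d5 = d2/4 = 11/4
  d6 = d3 - d1 + d4 = 33/5
  d7 = d6 - d2/2 = 11/10
  d8 = d1*2 - d3/5 + d5 = 139/20
  d9 = d6/5 - d7*2 = -22/25
  d10 = d5 - d8 = -21/5
  d11 = 6 + d3/4 = 27/4
Walk from origin (0, 0):
  seg 1: down by d6 = 33/5 → (0, -33/5)
  seg 2: left by d6 = 33/5 → (-33/5, -33/5)
  seg 3: right by d2 = 11 → (22/5, -33/5)
  seg 4: down by d11 = 27/4 → (22/5, -267/20)
  seg 5: left by d2 = 11 → (-33/5, -267/20)
  seg 6: left by d3 = 3 → (-48/5, -267/20)
  seg 7: left by d11 = 27/4 → (-327/20, -267/20)
  seg 8: right by d10 = -21/5 → (-411/20, -267/20)
  seg 9: left by d11 = 27/4 → (-273/10, -267/20)
  seg 10: left by d2 = 11 → (-383/10, -267/20)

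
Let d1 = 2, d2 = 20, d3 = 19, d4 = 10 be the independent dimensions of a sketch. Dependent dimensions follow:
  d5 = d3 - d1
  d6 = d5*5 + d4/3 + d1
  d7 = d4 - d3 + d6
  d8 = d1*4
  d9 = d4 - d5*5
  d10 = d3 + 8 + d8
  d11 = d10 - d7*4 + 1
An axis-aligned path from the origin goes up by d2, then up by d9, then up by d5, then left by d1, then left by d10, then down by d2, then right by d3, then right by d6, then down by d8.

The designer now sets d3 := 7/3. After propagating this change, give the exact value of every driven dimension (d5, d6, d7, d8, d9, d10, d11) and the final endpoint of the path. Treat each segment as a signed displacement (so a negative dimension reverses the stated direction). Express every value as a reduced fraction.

d5 = 1/3
d6 = 7
d7 = 44/3
d8 = 8
d9 = 25/3
d10 = 55/3
d11 = -118/3
endpoint = (-11, 2/3)

Apply edit: d3 := 7/3
  d5 = d3 - d1 = 1/3
  d6 = d5*5 + d4/3 + d1 = 7
  d7 = d4 - d3 + d6 = 44/3
  d8 = d1*4 = 8
  d9 = d4 - d5*5 = 25/3
  d10 = d3 + 8 + d8 = 55/3
  d11 = d10 - d7*4 + 1 = -118/3
Walk from origin (0, 0):
  seg 1: up by d2 = 20 → (0, 20)
  seg 2: up by d9 = 25/3 → (0, 85/3)
  seg 3: up by d5 = 1/3 → (0, 86/3)
  seg 4: left by d1 = 2 → (-2, 86/3)
  seg 5: left by d10 = 55/3 → (-61/3, 86/3)
  seg 6: down by d2 = 20 → (-61/3, 26/3)
  seg 7: right by d3 = 7/3 → (-18, 26/3)
  seg 8: right by d6 = 7 → (-11, 26/3)
  seg 9: down by d8 = 8 → (-11, 2/3)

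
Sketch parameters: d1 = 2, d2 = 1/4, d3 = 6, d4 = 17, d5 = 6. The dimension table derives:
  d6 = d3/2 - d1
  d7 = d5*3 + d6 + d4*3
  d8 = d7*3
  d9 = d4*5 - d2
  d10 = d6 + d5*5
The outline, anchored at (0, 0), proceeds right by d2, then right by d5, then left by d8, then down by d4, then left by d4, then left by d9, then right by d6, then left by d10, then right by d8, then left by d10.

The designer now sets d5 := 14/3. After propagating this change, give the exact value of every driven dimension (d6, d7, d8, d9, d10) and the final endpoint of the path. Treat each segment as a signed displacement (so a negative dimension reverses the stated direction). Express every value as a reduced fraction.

d6 = 1
d7 = 66
d8 = 198
d9 = 339/4
d10 = 73/3
endpoint = (-289/2, -17)

Apply edit: d5 := 14/3
  d6 = d3/2 - d1 = 1
  d7 = d5*3 + d6 + d4*3 = 66
  d8 = d7*3 = 198
  d9 = d4*5 - d2 = 339/4
  d10 = d6 + d5*5 = 73/3
Walk from origin (0, 0):
  seg 1: right by d2 = 1/4 → (1/4, 0)
  seg 2: right by d5 = 14/3 → (59/12, 0)
  seg 3: left by d8 = 198 → (-2317/12, 0)
  seg 4: down by d4 = 17 → (-2317/12, -17)
  seg 5: left by d4 = 17 → (-2521/12, -17)
  seg 6: left by d9 = 339/4 → (-1769/6, -17)
  seg 7: right by d6 = 1 → (-1763/6, -17)
  seg 8: left by d10 = 73/3 → (-1909/6, -17)
  seg 9: right by d8 = 198 → (-721/6, -17)
  seg 10: left by d10 = 73/3 → (-289/2, -17)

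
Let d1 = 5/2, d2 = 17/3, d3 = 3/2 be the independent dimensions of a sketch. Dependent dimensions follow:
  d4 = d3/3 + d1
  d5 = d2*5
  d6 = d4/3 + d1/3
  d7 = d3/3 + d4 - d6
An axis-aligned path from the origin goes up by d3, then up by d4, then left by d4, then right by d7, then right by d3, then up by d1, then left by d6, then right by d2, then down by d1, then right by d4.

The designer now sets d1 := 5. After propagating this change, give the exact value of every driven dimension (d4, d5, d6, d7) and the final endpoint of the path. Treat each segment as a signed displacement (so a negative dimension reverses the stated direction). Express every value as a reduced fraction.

Apply edit: d1 := 5
  d4 = d3/3 + d1 = 11/2
  d5 = d2*5 = 85/3
  d6 = d4/3 + d1/3 = 7/2
  d7 = d3/3 + d4 - d6 = 5/2
Walk from origin (0, 0):
  seg 1: up by d3 = 3/2 → (0, 3/2)
  seg 2: up by d4 = 11/2 → (0, 7)
  seg 3: left by d4 = 11/2 → (-11/2, 7)
  seg 4: right by d7 = 5/2 → (-3, 7)
  seg 5: right by d3 = 3/2 → (-3/2, 7)
  seg 6: up by d1 = 5 → (-3/2, 12)
  seg 7: left by d6 = 7/2 → (-5, 12)
  seg 8: right by d2 = 17/3 → (2/3, 12)
  seg 9: down by d1 = 5 → (2/3, 7)
  seg 10: right by d4 = 11/2 → (37/6, 7)

d4 = 11/2
d5 = 85/3
d6 = 7/2
d7 = 5/2
endpoint = (37/6, 7)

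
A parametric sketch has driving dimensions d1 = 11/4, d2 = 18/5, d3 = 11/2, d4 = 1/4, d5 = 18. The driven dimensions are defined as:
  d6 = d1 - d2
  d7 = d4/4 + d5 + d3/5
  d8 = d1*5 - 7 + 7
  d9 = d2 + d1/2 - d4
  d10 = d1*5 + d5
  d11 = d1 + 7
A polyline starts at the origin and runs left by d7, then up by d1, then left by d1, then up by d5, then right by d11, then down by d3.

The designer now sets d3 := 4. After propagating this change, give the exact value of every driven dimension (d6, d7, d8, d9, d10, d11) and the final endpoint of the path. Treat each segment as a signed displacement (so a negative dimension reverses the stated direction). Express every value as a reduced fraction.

d6 = -17/20
d7 = 1509/80
d8 = 55/4
d9 = 189/40
d10 = 127/4
d11 = 39/4
endpoint = (-949/80, 67/4)

Apply edit: d3 := 4
  d6 = d1 - d2 = -17/20
  d7 = d4/4 + d5 + d3/5 = 1509/80
  d8 = d1*5 - 7 + 7 = 55/4
  d9 = d2 + d1/2 - d4 = 189/40
  d10 = d1*5 + d5 = 127/4
  d11 = d1 + 7 = 39/4
Walk from origin (0, 0):
  seg 1: left by d7 = 1509/80 → (-1509/80, 0)
  seg 2: up by d1 = 11/4 → (-1509/80, 11/4)
  seg 3: left by d1 = 11/4 → (-1729/80, 11/4)
  seg 4: up by d5 = 18 → (-1729/80, 83/4)
  seg 5: right by d11 = 39/4 → (-949/80, 83/4)
  seg 6: down by d3 = 4 → (-949/80, 67/4)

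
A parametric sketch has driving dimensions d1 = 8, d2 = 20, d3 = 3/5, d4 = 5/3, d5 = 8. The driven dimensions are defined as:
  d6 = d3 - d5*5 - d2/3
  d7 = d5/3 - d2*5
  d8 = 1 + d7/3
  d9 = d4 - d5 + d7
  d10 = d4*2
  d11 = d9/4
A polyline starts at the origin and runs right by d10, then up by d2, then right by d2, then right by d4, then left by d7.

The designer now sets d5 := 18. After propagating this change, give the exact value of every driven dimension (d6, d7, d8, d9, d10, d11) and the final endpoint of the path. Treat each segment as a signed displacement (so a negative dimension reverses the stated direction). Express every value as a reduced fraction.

Apply edit: d5 := 18
  d6 = d3 - d5*5 - d2/3 = -1441/15
  d7 = d5/3 - d2*5 = -94
  d8 = 1 + d7/3 = -91/3
  d9 = d4 - d5 + d7 = -331/3
  d10 = d4*2 = 10/3
  d11 = d9/4 = -331/12
Walk from origin (0, 0):
  seg 1: right by d10 = 10/3 → (10/3, 0)
  seg 2: up by d2 = 20 → (10/3, 20)
  seg 3: right by d2 = 20 → (70/3, 20)
  seg 4: right by d4 = 5/3 → (25, 20)
  seg 5: left by d7 = -94 → (119, 20)

d6 = -1441/15
d7 = -94
d8 = -91/3
d9 = -331/3
d10 = 10/3
d11 = -331/12
endpoint = (119, 20)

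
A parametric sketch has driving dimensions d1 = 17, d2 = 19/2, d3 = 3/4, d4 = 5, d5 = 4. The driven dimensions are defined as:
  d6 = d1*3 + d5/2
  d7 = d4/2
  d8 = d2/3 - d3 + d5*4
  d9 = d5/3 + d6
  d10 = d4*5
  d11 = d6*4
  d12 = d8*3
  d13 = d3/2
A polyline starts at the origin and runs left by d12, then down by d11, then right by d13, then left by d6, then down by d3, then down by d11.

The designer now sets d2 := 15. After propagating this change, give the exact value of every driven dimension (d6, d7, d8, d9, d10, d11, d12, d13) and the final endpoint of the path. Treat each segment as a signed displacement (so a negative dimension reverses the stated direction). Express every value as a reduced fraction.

d6 = 53
d7 = 5/2
d8 = 81/4
d9 = 163/3
d10 = 25
d11 = 212
d12 = 243/4
d13 = 3/8
endpoint = (-907/8, -1699/4)

Apply edit: d2 := 15
  d6 = d1*3 + d5/2 = 53
  d7 = d4/2 = 5/2
  d8 = d2/3 - d3 + d5*4 = 81/4
  d9 = d5/3 + d6 = 163/3
  d10 = d4*5 = 25
  d11 = d6*4 = 212
  d12 = d8*3 = 243/4
  d13 = d3/2 = 3/8
Walk from origin (0, 0):
  seg 1: left by d12 = 243/4 → (-243/4, 0)
  seg 2: down by d11 = 212 → (-243/4, -212)
  seg 3: right by d13 = 3/8 → (-483/8, -212)
  seg 4: left by d6 = 53 → (-907/8, -212)
  seg 5: down by d3 = 3/4 → (-907/8, -851/4)
  seg 6: down by d11 = 212 → (-907/8, -1699/4)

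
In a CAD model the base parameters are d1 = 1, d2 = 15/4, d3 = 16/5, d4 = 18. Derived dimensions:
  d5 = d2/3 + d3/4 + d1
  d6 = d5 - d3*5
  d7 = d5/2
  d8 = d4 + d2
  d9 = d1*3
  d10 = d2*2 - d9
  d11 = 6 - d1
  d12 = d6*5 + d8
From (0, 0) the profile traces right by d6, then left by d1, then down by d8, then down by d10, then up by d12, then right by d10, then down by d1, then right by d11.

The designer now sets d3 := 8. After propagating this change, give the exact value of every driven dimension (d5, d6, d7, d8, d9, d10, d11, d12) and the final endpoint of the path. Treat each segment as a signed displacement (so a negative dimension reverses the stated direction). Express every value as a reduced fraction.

d5 = 17/4
d6 = -143/4
d7 = 17/8
d8 = 87/4
d9 = 3
d10 = 9/2
d11 = 5
d12 = -157
endpoint = (-109/4, -737/4)

Apply edit: d3 := 8
  d5 = d2/3 + d3/4 + d1 = 17/4
  d6 = d5 - d3*5 = -143/4
  d7 = d5/2 = 17/8
  d8 = d4 + d2 = 87/4
  d9 = d1*3 = 3
  d10 = d2*2 - d9 = 9/2
  d11 = 6 - d1 = 5
  d12 = d6*5 + d8 = -157
Walk from origin (0, 0):
  seg 1: right by d6 = -143/4 → (-143/4, 0)
  seg 2: left by d1 = 1 → (-147/4, 0)
  seg 3: down by d8 = 87/4 → (-147/4, -87/4)
  seg 4: down by d10 = 9/2 → (-147/4, -105/4)
  seg 5: up by d12 = -157 → (-147/4, -733/4)
  seg 6: right by d10 = 9/2 → (-129/4, -733/4)
  seg 7: down by d1 = 1 → (-129/4, -737/4)
  seg 8: right by d11 = 5 → (-109/4, -737/4)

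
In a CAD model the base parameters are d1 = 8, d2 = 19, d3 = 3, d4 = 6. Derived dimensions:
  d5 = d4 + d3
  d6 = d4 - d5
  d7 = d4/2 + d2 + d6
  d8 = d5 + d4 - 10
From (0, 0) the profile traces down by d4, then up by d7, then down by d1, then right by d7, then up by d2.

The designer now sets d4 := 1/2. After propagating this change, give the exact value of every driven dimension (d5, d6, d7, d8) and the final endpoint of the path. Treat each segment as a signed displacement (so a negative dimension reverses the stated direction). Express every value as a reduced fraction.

d5 = 7/2
d6 = -3
d7 = 65/4
d8 = -6
endpoint = (65/4, 107/4)

Apply edit: d4 := 1/2
  d5 = d4 + d3 = 7/2
  d6 = d4 - d5 = -3
  d7 = d4/2 + d2 + d6 = 65/4
  d8 = d5 + d4 - 10 = -6
Walk from origin (0, 0):
  seg 1: down by d4 = 1/2 → (0, -1/2)
  seg 2: up by d7 = 65/4 → (0, 63/4)
  seg 3: down by d1 = 8 → (0, 31/4)
  seg 4: right by d7 = 65/4 → (65/4, 31/4)
  seg 5: up by d2 = 19 → (65/4, 107/4)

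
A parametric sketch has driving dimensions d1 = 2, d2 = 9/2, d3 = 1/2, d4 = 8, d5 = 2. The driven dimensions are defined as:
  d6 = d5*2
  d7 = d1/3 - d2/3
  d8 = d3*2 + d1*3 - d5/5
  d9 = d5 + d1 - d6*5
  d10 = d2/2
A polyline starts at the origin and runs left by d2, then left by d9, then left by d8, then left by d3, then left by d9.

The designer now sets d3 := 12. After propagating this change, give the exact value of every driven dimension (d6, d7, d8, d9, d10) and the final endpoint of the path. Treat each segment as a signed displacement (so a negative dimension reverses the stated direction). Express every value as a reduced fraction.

Apply edit: d3 := 12
  d6 = d5*2 = 4
  d7 = d1/3 - d2/3 = -5/6
  d8 = d3*2 + d1*3 - d5/5 = 148/5
  d9 = d5 + d1 - d6*5 = -16
  d10 = d2/2 = 9/4
Walk from origin (0, 0):
  seg 1: left by d2 = 9/2 → (-9/2, 0)
  seg 2: left by d9 = -16 → (23/2, 0)
  seg 3: left by d8 = 148/5 → (-181/10, 0)
  seg 4: left by d3 = 12 → (-301/10, 0)
  seg 5: left by d9 = -16 → (-141/10, 0)

d6 = 4
d7 = -5/6
d8 = 148/5
d9 = -16
d10 = 9/4
endpoint = (-141/10, 0)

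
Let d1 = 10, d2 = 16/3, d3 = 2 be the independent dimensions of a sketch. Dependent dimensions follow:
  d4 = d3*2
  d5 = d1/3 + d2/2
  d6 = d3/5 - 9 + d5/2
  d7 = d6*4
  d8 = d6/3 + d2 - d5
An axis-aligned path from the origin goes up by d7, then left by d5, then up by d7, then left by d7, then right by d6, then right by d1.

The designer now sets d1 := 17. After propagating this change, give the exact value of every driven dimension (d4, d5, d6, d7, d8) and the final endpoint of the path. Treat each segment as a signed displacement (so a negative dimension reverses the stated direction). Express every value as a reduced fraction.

d4 = 4
d5 = 25/3
d6 = -133/30
d7 = -266/15
d8 = -403/90
endpoint = (659/30, -532/15)

Apply edit: d1 := 17
  d4 = d3*2 = 4
  d5 = d1/3 + d2/2 = 25/3
  d6 = d3/5 - 9 + d5/2 = -133/30
  d7 = d6*4 = -266/15
  d8 = d6/3 + d2 - d5 = -403/90
Walk from origin (0, 0):
  seg 1: up by d7 = -266/15 → (0, -266/15)
  seg 2: left by d5 = 25/3 → (-25/3, -266/15)
  seg 3: up by d7 = -266/15 → (-25/3, -532/15)
  seg 4: left by d7 = -266/15 → (47/5, -532/15)
  seg 5: right by d6 = -133/30 → (149/30, -532/15)
  seg 6: right by d1 = 17 → (659/30, -532/15)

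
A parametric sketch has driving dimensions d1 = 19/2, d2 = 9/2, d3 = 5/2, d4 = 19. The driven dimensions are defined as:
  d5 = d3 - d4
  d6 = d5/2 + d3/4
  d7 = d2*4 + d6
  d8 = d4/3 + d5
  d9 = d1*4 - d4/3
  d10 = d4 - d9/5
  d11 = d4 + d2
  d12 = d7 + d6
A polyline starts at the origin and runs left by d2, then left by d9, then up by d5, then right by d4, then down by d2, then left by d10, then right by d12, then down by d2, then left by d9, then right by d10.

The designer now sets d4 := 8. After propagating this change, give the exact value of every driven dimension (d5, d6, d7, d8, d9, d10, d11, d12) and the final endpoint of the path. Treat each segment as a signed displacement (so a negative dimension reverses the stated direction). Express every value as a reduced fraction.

d5 = -11/2
d6 = -17/8
d7 = 127/8
d8 = -17/6
d9 = 106/3
d10 = 14/15
d11 = 25/2
d12 = 55/4
endpoint = (-641/12, -29/2)

Apply edit: d4 := 8
  d5 = d3 - d4 = -11/2
  d6 = d5/2 + d3/4 = -17/8
  d7 = d2*4 + d6 = 127/8
  d8 = d4/3 + d5 = -17/6
  d9 = d1*4 - d4/3 = 106/3
  d10 = d4 - d9/5 = 14/15
  d11 = d4 + d2 = 25/2
  d12 = d7 + d6 = 55/4
Walk from origin (0, 0):
  seg 1: left by d2 = 9/2 → (-9/2, 0)
  seg 2: left by d9 = 106/3 → (-239/6, 0)
  seg 3: up by d5 = -11/2 → (-239/6, -11/2)
  seg 4: right by d4 = 8 → (-191/6, -11/2)
  seg 5: down by d2 = 9/2 → (-191/6, -10)
  seg 6: left by d10 = 14/15 → (-983/30, -10)
  seg 7: right by d12 = 55/4 → (-1141/60, -10)
  seg 8: down by d2 = 9/2 → (-1141/60, -29/2)
  seg 9: left by d9 = 106/3 → (-1087/20, -29/2)
  seg 10: right by d10 = 14/15 → (-641/12, -29/2)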